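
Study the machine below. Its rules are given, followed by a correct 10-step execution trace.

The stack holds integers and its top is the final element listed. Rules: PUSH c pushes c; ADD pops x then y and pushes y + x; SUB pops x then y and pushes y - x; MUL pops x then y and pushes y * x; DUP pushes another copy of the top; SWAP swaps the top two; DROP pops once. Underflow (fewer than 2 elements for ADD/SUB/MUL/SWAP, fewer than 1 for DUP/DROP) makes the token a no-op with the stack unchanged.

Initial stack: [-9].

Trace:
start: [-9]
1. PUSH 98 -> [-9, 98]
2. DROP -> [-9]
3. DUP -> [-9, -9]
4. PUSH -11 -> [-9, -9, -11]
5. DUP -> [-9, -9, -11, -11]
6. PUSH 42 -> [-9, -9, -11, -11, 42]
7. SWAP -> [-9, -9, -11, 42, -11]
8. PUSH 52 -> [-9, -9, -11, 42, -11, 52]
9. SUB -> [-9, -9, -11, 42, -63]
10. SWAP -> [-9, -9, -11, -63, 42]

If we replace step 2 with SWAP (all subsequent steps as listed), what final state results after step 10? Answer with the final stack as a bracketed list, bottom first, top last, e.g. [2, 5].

[98, -9, -9, -11, -63, 42]

(re-executing from step 2 with the substitution; state before step 2: [-9, 98])
2. SWAP -> [98, -9]
3. DUP -> [98, -9, -9]
4. PUSH -11 -> [98, -9, -9, -11]
5. DUP -> [98, -9, -9, -11, -11]
6. PUSH 42 -> [98, -9, -9, -11, -11, 42]
7. SWAP -> [98, -9, -9, -11, 42, -11]
8. PUSH 52 -> [98, -9, -9, -11, 42, -11, 52]
9. SUB -> [98, -9, -9, -11, 42, -63]
10. SWAP -> [98, -9, -9, -11, -63, 42]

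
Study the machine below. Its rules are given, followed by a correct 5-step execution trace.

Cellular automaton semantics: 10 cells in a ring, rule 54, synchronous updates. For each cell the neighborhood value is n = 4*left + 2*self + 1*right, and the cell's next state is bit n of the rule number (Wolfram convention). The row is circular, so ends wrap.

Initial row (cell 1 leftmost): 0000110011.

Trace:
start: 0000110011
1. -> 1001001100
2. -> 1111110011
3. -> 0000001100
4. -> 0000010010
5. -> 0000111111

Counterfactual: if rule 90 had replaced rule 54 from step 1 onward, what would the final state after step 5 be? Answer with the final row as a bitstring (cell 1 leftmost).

(re-executing steps 1..5 under rule 90; state before step 1: 0000110011)
1. -> 1001111111
2. -> 1111000000
3. -> 1001100001
4. -> 1111110011
5. -> 0000011110

0000011110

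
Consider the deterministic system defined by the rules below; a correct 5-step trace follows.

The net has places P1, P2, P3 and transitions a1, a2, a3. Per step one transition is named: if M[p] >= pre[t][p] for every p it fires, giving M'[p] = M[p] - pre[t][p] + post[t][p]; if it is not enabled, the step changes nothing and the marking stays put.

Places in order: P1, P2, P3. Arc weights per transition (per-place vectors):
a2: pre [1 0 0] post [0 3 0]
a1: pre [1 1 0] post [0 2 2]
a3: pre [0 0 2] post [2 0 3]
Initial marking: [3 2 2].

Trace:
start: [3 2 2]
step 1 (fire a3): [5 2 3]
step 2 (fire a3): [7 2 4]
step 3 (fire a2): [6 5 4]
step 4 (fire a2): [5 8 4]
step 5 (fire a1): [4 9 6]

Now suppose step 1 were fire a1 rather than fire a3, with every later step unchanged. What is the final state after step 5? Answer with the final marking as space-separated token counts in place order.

(re-executing from step 1 with the substitution; state before step 1: [3 2 2])
step 1 (fire a1): [2 3 4]
step 2 (fire a3): [4 3 5]
step 3 (fire a2): [3 6 5]
step 4 (fire a2): [2 9 5]
step 5 (fire a1): [1 10 7]

1 10 7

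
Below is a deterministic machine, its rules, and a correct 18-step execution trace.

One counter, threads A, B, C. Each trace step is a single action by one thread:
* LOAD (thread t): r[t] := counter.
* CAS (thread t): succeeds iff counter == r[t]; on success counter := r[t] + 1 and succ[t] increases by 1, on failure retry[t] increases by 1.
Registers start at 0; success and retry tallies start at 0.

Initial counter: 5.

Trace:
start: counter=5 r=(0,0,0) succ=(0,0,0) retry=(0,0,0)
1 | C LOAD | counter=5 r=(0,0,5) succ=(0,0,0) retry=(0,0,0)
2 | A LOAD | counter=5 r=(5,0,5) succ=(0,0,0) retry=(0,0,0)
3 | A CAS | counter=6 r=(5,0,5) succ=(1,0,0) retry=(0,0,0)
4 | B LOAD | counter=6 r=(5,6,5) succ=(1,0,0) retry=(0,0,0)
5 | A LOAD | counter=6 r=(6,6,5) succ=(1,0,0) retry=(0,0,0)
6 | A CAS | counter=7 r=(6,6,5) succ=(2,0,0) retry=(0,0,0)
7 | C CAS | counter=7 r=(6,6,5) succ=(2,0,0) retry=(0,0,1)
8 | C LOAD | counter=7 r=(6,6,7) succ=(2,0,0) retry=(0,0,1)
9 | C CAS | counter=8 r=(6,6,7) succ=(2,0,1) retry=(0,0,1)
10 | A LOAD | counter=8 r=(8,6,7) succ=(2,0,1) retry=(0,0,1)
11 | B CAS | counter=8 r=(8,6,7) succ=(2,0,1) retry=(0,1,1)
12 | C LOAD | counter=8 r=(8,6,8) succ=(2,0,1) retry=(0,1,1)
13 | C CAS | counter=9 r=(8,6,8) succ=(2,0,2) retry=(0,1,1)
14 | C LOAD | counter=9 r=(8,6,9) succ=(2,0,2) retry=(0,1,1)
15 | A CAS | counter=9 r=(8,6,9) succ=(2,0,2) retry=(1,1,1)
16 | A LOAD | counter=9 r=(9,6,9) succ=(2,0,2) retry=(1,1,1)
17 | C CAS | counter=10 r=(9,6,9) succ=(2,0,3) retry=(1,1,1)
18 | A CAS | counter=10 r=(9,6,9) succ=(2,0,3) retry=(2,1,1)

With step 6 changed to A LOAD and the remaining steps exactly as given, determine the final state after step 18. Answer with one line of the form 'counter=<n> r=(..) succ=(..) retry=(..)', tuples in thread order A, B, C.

counter=9 r=(8,6,8) succ=(1,0,3) retry=(2,1,1)

(re-executing from step 6 with the substitution; state before step 6: counter=6 r=(6,6,5) succ=(1,0,0) retry=(0,0,0))
6 | A LOAD | counter=6 r=(6,6,5) succ=(1,0,0) retry=(0,0,0)
7 | C CAS | counter=6 r=(6,6,5) succ=(1,0,0) retry=(0,0,1)
8 | C LOAD | counter=6 r=(6,6,6) succ=(1,0,0) retry=(0,0,1)
9 | C CAS | counter=7 r=(6,6,6) succ=(1,0,1) retry=(0,0,1)
10 | A LOAD | counter=7 r=(7,6,6) succ=(1,0,1) retry=(0,0,1)
11 | B CAS | counter=7 r=(7,6,6) succ=(1,0,1) retry=(0,1,1)
12 | C LOAD | counter=7 r=(7,6,7) succ=(1,0,1) retry=(0,1,1)
13 | C CAS | counter=8 r=(7,6,7) succ=(1,0,2) retry=(0,1,1)
14 | C LOAD | counter=8 r=(7,6,8) succ=(1,0,2) retry=(0,1,1)
15 | A CAS | counter=8 r=(7,6,8) succ=(1,0,2) retry=(1,1,1)
16 | A LOAD | counter=8 r=(8,6,8) succ=(1,0,2) retry=(1,1,1)
17 | C CAS | counter=9 r=(8,6,8) succ=(1,0,3) retry=(1,1,1)
18 | A CAS | counter=9 r=(8,6,8) succ=(1,0,3) retry=(2,1,1)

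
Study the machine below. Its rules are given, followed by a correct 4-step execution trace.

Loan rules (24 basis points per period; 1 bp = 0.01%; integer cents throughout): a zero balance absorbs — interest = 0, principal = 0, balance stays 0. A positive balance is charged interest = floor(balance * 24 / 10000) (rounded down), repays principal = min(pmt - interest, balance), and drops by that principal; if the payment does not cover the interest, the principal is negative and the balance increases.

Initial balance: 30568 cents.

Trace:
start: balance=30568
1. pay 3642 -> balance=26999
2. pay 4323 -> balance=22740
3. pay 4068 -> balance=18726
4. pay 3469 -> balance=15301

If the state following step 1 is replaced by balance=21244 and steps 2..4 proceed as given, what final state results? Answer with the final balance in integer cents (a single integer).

state after step 1 := balance=21244
2. pay 4323 -> balance=16971
3. pay 4068 -> balance=12943
4. pay 3469 -> balance=9505

9505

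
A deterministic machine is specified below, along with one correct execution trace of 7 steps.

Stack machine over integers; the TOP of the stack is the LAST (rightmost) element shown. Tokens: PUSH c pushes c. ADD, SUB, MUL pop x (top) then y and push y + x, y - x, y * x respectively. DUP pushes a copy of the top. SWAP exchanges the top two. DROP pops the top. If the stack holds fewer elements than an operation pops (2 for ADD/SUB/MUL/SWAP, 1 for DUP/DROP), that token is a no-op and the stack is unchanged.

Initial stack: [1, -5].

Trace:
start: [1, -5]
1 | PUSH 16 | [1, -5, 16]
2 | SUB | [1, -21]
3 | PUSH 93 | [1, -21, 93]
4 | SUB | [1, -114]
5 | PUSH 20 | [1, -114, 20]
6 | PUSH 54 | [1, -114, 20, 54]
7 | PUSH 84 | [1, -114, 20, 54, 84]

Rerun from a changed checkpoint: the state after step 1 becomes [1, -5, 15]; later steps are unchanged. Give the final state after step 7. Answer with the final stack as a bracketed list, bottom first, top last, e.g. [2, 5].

[1, -113, 20, 54, 84]

state after step 1 := [1, -5, 15]
2 | SUB | [1, -20]
3 | PUSH 93 | [1, -20, 93]
4 | SUB | [1, -113]
5 | PUSH 20 | [1, -113, 20]
6 | PUSH 54 | [1, -113, 20, 54]
7 | PUSH 84 | [1, -113, 20, 54, 84]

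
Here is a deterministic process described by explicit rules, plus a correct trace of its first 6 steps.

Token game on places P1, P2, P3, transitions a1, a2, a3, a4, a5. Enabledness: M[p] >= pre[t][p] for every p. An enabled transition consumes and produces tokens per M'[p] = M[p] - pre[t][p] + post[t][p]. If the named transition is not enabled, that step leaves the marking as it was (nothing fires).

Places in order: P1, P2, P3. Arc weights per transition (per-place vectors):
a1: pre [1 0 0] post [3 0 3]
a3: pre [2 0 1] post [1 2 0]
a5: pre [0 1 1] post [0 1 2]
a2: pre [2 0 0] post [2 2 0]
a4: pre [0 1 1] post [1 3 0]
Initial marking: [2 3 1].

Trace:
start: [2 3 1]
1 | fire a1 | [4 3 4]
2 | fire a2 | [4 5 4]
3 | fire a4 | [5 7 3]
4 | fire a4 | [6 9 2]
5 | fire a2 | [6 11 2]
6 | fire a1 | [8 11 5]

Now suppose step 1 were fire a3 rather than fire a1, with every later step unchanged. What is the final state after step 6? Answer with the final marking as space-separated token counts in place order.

(re-executing from step 1 with the substitution; state before step 1: [2 3 1])
1 | fire a3 | [1 5 0]
2 | fire a2 | [1 5 0]
3 | fire a4 | [1 5 0]
4 | fire a4 | [1 5 0]
5 | fire a2 | [1 5 0]
6 | fire a1 | [3 5 3]

3 5 3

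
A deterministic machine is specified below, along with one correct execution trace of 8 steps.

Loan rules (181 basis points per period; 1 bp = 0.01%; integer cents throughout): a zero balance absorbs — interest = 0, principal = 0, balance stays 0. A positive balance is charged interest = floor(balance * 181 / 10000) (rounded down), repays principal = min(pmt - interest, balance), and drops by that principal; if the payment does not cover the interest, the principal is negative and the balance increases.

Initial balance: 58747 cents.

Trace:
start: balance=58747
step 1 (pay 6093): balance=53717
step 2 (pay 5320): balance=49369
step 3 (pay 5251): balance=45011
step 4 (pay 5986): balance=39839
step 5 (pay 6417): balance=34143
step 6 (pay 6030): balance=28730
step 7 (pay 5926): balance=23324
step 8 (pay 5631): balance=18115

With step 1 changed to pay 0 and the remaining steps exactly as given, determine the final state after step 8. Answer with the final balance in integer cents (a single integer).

(re-executing from step 1 with the substitution; state before step 1: balance=58747)
step 1 (pay 0): balance=59810
step 2 (pay 5320): balance=55572
step 3 (pay 5251): balance=51326
step 4 (pay 5986): balance=46269
step 5 (pay 6417): balance=40689
step 6 (pay 6030): balance=35395
step 7 (pay 5926): balance=30109
step 8 (pay 5631): balance=25022

25022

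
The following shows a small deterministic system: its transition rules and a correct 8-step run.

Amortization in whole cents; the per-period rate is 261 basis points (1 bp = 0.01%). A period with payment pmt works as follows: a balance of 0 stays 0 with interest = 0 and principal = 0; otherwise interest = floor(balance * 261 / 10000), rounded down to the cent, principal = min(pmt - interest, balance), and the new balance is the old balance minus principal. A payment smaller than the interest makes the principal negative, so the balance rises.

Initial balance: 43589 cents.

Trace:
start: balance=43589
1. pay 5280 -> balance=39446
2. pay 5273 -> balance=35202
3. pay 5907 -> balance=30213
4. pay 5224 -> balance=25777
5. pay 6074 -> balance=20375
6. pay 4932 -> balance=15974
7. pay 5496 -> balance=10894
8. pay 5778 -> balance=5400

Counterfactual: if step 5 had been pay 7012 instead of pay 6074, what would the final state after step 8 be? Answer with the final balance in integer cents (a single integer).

(re-executing from step 5 with the substitution; state before step 5: balance=25777)
5. pay 7012 -> balance=19437
6. pay 4932 -> balance=15012
7. pay 5496 -> balance=9907
8. pay 5778 -> balance=4387

4387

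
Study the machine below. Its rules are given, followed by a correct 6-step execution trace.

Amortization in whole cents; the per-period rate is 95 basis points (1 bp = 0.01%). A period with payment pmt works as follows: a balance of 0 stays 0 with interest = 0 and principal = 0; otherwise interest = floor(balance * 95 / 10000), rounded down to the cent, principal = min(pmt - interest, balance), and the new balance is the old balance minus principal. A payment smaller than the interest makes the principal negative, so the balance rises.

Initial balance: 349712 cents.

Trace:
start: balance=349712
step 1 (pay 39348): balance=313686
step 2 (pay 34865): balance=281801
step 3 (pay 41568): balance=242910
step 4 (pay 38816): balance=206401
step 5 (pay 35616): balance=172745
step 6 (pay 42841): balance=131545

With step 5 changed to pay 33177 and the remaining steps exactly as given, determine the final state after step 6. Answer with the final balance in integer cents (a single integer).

134007

(re-executing from step 5 with the substitution; state before step 5: balance=206401)
step 5 (pay 33177): balance=175184
step 6 (pay 42841): balance=134007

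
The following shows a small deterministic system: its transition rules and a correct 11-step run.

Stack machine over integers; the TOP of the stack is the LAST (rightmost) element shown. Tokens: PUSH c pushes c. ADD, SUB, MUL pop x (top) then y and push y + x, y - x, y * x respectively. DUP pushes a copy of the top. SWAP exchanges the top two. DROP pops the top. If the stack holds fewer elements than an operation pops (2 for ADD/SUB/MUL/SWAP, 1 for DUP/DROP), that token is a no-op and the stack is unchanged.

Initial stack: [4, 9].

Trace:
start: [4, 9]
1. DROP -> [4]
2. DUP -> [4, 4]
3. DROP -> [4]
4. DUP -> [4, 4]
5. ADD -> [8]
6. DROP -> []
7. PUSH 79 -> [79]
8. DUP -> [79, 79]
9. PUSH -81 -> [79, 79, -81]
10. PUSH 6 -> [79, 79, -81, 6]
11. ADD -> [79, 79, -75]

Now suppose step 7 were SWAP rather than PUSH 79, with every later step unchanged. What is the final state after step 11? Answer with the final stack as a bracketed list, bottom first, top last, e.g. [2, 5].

(re-executing from step 7 with the substitution; state before step 7: [])
7. SWAP -> []
8. DUP -> []
9. PUSH -81 -> [-81]
10. PUSH 6 -> [-81, 6]
11. ADD -> [-75]

[-75]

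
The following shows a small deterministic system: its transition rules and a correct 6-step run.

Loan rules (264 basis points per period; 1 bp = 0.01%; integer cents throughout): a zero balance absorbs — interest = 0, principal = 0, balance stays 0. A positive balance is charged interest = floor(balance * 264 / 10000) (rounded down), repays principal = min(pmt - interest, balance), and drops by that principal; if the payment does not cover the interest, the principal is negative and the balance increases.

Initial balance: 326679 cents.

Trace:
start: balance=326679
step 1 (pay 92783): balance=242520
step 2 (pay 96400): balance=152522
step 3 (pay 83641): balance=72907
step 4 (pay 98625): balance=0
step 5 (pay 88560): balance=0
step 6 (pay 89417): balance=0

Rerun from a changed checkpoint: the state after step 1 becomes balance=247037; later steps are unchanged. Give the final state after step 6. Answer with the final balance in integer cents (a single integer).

state after step 1 := balance=247037
step 2 (pay 96400): balance=157158
step 3 (pay 83641): balance=77665
step 4 (pay 98625): balance=0
step 5 (pay 88560): balance=0
step 6 (pay 89417): balance=0

0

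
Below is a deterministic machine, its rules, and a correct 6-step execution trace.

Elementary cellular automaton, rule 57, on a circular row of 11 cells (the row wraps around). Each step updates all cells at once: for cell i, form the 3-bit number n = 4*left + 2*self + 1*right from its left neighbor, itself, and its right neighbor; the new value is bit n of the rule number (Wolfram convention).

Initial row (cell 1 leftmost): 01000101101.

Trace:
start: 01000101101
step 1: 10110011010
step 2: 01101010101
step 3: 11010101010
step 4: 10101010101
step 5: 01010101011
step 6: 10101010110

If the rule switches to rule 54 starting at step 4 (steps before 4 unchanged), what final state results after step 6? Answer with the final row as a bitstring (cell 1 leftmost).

00100000001

(re-executing steps 4..6 under rule 54; state before step 4: 11010101010)
step 4: 00111111111
step 5: 11000000000
step 6: 00100000001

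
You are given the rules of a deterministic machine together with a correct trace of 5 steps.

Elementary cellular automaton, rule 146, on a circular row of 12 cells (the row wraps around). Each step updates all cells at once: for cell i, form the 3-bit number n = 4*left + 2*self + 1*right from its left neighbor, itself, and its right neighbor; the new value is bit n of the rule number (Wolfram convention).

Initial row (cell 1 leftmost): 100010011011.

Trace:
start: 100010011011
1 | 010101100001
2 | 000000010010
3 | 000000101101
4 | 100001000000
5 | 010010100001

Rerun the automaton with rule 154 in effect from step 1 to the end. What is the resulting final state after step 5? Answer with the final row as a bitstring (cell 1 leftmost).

(re-executing steps 1..5 under rule 154; state before step 1: 100010011011)
1 | 010101110011
2 | 000001101110
3 | 000011001101
4 | 100110111000
5 | 011100110101

011100110101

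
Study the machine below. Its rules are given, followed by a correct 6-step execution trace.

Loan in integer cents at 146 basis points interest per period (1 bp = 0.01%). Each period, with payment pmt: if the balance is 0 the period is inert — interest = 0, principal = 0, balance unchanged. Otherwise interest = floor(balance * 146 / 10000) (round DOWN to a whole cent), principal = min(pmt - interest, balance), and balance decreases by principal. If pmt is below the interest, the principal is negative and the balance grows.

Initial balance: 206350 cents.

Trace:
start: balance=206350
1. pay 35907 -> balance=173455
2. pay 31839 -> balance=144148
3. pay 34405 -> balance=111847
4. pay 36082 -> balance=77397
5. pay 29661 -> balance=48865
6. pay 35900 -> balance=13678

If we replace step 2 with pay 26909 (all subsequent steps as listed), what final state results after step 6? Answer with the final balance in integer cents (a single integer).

(re-executing from step 2 with the substitution; state before step 2: balance=173455)
2. pay 26909 -> balance=149078
3. pay 34405 -> balance=116849
4. pay 36082 -> balance=82472
5. pay 29661 -> balance=54015
6. pay 35900 -> balance=18903

18903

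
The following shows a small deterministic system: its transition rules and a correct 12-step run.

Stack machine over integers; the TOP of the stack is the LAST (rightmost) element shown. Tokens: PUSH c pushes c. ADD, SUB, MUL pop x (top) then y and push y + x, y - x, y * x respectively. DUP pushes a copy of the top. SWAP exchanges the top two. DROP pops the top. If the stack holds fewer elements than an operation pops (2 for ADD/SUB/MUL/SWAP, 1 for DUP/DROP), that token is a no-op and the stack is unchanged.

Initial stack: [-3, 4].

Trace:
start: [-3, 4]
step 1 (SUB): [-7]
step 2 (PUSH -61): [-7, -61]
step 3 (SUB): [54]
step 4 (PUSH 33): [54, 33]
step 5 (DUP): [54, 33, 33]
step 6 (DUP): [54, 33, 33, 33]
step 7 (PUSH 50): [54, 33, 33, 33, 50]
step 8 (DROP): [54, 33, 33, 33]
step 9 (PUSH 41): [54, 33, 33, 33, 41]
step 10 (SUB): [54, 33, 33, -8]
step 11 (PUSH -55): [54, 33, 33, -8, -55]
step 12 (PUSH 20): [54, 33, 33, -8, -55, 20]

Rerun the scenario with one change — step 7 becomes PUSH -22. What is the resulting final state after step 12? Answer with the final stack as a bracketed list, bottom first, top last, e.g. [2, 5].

[54, 33, 33, -8, -55, 20]

(re-executing from step 7 with the substitution; state before step 7: [54, 33, 33, 33])
step 7 (PUSH -22): [54, 33, 33, 33, -22]
step 8 (DROP): [54, 33, 33, 33]
step 9 (PUSH 41): [54, 33, 33, 33, 41]
step 10 (SUB): [54, 33, 33, -8]
step 11 (PUSH -55): [54, 33, 33, -8, -55]
step 12 (PUSH 20): [54, 33, 33, -8, -55, 20]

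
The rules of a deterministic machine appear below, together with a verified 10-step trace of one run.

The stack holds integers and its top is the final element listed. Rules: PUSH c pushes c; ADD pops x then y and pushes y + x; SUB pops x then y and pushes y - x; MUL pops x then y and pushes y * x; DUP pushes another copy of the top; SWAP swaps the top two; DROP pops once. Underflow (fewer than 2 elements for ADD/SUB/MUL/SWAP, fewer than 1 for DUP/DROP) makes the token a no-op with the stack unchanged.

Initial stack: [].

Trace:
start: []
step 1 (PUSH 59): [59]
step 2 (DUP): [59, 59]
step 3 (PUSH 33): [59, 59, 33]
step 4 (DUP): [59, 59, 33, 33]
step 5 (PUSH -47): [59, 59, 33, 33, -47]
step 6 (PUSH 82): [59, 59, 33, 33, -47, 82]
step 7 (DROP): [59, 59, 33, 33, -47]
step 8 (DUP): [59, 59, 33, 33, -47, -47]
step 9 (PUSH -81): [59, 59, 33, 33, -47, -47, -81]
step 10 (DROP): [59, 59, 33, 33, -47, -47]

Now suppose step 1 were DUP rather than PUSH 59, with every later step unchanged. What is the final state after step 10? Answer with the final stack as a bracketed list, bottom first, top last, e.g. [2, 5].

(re-executing from step 1 with the substitution; state before step 1: [])
step 1 (DUP): []
step 2 (DUP): []
step 3 (PUSH 33): [33]
step 4 (DUP): [33, 33]
step 5 (PUSH -47): [33, 33, -47]
step 6 (PUSH 82): [33, 33, -47, 82]
step 7 (DROP): [33, 33, -47]
step 8 (DUP): [33, 33, -47, -47]
step 9 (PUSH -81): [33, 33, -47, -47, -81]
step 10 (DROP): [33, 33, -47, -47]

[33, 33, -47, -47]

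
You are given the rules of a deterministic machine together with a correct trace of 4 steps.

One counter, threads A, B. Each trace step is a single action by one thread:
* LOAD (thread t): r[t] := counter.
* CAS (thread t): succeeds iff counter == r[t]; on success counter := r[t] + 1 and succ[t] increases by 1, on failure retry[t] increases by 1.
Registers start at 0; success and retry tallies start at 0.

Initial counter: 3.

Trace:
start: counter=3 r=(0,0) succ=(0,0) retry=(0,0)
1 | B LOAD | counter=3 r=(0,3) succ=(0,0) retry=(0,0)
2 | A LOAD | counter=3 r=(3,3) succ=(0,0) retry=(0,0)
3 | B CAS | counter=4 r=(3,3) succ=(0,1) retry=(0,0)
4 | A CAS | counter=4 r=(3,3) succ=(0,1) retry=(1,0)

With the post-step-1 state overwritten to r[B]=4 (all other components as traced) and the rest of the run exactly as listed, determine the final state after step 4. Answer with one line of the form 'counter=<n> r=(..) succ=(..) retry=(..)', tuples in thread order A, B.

state after step 1 := counter=3 r=(0,4) succ=(0,0) retry=(0,0)
2 | A LOAD | counter=3 r=(3,4) succ=(0,0) retry=(0,0)
3 | B CAS | counter=3 r=(3,4) succ=(0,0) retry=(0,1)
4 | A CAS | counter=4 r=(3,4) succ=(1,0) retry=(0,1)

counter=4 r=(3,4) succ=(1,0) retry=(0,1)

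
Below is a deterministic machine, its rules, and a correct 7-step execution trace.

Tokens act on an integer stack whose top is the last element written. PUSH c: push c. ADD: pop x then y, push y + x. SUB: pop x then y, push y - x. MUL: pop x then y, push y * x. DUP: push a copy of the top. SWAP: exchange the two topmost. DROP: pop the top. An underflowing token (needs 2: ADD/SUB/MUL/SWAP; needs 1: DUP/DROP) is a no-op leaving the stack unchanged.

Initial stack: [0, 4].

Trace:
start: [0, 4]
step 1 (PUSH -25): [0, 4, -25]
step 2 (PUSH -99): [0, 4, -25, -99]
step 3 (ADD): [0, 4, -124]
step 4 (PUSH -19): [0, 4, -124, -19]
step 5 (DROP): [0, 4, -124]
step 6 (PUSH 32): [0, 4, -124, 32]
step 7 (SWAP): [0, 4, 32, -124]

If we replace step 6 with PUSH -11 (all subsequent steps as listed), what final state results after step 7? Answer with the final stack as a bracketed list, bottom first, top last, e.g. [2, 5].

[0, 4, -11, -124]

(re-executing from step 6 with the substitution; state before step 6: [0, 4, -124])
step 6 (PUSH -11): [0, 4, -124, -11]
step 7 (SWAP): [0, 4, -11, -124]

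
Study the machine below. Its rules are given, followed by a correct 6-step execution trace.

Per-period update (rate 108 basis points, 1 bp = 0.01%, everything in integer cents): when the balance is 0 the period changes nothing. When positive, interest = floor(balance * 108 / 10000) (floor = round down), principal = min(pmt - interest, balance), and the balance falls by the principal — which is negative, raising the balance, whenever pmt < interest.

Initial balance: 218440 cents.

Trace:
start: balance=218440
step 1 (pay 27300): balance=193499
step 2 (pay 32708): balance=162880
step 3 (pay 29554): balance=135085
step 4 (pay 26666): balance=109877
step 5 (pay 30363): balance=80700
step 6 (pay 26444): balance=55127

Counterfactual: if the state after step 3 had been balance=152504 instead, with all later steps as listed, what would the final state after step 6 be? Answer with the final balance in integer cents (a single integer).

73117

state after step 3 := balance=152504
step 4 (pay 26666): balance=127485
step 5 (pay 30363): balance=98498
step 6 (pay 26444): balance=73117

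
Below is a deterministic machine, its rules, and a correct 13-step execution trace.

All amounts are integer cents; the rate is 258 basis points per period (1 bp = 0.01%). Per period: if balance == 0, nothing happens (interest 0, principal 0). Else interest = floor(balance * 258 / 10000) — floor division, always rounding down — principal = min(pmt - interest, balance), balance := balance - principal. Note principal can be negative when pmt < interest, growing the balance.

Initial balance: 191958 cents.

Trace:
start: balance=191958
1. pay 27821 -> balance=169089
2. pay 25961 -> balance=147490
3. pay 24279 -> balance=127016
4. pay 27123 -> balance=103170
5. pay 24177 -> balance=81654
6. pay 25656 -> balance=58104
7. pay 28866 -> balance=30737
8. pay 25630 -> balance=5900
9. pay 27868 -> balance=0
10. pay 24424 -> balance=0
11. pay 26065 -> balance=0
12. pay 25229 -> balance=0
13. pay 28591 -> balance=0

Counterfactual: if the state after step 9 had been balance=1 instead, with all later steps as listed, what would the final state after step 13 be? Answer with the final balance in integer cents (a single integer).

0

state after step 9 := balance=1
10. pay 24424 -> balance=0
11. pay 26065 -> balance=0
12. pay 25229 -> balance=0
13. pay 28591 -> balance=0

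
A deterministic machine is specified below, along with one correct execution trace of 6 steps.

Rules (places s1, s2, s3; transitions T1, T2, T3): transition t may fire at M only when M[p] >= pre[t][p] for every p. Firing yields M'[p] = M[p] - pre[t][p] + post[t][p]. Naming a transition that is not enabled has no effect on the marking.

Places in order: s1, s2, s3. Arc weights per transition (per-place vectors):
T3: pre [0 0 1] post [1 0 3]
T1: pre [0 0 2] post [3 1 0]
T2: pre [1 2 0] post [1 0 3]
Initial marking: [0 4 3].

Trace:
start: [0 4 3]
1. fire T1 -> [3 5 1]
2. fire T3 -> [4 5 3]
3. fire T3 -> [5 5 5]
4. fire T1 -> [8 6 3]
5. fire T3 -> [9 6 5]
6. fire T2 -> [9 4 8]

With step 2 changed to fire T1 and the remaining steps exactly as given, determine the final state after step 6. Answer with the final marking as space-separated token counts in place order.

(re-executing from step 2 with the substitution; state before step 2: [3 5 1])
2. fire T1 -> [3 5 1]
3. fire T3 -> [4 5 3]
4. fire T1 -> [7 6 1]
5. fire T3 -> [8 6 3]
6. fire T2 -> [8 4 6]

8 4 6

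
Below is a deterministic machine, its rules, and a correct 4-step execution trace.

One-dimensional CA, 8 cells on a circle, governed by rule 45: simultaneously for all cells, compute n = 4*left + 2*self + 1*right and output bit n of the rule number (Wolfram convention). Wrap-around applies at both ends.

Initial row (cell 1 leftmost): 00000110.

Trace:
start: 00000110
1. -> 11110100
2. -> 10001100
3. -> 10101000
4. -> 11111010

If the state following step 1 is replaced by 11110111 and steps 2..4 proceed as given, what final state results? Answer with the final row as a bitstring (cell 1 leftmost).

state after step 1 := 11110111
2. -> 00001100
3. -> 11101001
4. -> 00011001

00011001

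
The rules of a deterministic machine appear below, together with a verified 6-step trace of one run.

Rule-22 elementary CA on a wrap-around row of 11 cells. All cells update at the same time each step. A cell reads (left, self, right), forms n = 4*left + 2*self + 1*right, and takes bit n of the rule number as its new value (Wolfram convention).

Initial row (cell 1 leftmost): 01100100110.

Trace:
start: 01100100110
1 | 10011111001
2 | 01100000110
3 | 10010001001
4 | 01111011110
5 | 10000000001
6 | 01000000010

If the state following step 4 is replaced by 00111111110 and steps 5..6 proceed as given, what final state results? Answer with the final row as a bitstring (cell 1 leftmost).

state after step 4 := 00111111110
5 | 01000000001
6 | 01100000011

01100000011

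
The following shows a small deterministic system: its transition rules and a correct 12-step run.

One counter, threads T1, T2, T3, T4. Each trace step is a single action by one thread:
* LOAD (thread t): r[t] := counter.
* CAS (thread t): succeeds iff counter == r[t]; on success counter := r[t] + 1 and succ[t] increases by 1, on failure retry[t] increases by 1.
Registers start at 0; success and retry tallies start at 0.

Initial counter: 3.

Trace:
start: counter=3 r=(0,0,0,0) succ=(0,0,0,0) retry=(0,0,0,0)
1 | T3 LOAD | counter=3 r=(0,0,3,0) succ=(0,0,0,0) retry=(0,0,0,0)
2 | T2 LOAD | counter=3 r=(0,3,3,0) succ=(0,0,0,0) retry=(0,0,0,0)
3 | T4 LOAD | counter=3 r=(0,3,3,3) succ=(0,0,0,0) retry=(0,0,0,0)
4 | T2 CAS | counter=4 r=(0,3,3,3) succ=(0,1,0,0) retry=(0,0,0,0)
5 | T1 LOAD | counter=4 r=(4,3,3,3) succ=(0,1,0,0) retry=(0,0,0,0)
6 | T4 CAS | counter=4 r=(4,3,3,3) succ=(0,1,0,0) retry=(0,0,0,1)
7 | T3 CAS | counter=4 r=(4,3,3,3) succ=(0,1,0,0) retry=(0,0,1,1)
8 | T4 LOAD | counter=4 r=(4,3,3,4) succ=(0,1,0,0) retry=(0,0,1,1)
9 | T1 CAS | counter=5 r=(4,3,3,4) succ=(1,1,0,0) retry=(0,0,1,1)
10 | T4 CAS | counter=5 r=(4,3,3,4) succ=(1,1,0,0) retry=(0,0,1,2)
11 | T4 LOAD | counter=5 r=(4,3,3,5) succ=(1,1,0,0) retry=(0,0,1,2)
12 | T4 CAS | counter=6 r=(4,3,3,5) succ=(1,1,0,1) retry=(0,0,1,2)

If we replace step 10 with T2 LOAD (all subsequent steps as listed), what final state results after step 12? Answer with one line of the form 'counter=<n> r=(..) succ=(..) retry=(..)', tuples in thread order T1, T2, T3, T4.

(re-executing from step 10 with the substitution; state before step 10: counter=5 r=(4,3,3,4) succ=(1,1,0,0) retry=(0,0,1,1))
10 | T2 LOAD | counter=5 r=(4,5,3,4) succ=(1,1,0,0) retry=(0,0,1,1)
11 | T4 LOAD | counter=5 r=(4,5,3,5) succ=(1,1,0,0) retry=(0,0,1,1)
12 | T4 CAS | counter=6 r=(4,5,3,5) succ=(1,1,0,1) retry=(0,0,1,1)

counter=6 r=(4,5,3,5) succ=(1,1,0,1) retry=(0,0,1,1)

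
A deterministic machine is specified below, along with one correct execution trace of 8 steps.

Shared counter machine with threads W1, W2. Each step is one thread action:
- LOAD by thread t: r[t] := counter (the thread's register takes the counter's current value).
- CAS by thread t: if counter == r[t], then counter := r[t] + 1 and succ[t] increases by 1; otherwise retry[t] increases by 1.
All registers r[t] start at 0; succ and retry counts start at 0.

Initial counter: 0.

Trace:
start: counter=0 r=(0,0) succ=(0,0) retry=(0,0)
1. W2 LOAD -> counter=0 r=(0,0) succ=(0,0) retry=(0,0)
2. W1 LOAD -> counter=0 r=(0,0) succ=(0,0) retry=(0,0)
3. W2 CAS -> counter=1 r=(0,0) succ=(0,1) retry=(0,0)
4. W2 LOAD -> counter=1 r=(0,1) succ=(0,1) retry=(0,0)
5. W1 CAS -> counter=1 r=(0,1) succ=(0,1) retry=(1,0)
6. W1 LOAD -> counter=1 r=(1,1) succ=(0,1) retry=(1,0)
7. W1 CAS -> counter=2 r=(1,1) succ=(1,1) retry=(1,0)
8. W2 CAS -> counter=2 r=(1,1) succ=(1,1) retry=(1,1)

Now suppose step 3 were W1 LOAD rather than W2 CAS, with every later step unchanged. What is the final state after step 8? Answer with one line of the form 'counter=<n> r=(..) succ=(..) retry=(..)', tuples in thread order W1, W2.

(re-executing from step 3 with the substitution; state before step 3: counter=0 r=(0,0) succ=(0,0) retry=(0,0))
3. W1 LOAD -> counter=0 r=(0,0) succ=(0,0) retry=(0,0)
4. W2 LOAD -> counter=0 r=(0,0) succ=(0,0) retry=(0,0)
5. W1 CAS -> counter=1 r=(0,0) succ=(1,0) retry=(0,0)
6. W1 LOAD -> counter=1 r=(1,0) succ=(1,0) retry=(0,0)
7. W1 CAS -> counter=2 r=(1,0) succ=(2,0) retry=(0,0)
8. W2 CAS -> counter=2 r=(1,0) succ=(2,0) retry=(0,1)

counter=2 r=(1,0) succ=(2,0) retry=(0,1)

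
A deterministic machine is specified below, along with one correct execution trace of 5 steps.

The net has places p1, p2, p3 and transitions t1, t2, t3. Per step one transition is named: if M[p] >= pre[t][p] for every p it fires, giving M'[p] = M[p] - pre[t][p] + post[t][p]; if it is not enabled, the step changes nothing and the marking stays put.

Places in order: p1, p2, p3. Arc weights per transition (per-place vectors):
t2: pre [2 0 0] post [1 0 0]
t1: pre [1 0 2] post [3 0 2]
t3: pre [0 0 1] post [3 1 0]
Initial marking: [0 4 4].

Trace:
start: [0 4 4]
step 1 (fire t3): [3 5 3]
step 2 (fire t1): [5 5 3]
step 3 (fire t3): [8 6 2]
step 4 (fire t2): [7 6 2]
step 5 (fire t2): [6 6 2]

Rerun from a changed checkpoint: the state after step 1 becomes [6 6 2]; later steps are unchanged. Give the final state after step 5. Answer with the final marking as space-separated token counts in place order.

state after step 1 := [6 6 2]
step 2 (fire t1): [8 6 2]
step 3 (fire t3): [11 7 1]
step 4 (fire t2): [10 7 1]
step 5 (fire t2): [9 7 1]

9 7 1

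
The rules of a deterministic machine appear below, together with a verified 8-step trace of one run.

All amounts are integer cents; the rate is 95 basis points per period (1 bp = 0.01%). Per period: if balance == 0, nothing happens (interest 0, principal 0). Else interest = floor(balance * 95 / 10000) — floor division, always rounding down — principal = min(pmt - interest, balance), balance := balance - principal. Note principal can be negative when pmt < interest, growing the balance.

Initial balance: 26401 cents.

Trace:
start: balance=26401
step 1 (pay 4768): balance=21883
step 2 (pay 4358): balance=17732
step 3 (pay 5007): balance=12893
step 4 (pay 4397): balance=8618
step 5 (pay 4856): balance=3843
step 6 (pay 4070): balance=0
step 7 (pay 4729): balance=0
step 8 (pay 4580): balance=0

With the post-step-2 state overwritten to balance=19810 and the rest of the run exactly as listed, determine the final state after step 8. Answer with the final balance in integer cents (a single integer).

0

state after step 2 := balance=19810
step 3 (pay 5007): balance=14991
step 4 (pay 4397): balance=10736
step 5 (pay 4856): balance=5981
step 6 (pay 4070): balance=1967
step 7 (pay 4729): balance=0
step 8 (pay 4580): balance=0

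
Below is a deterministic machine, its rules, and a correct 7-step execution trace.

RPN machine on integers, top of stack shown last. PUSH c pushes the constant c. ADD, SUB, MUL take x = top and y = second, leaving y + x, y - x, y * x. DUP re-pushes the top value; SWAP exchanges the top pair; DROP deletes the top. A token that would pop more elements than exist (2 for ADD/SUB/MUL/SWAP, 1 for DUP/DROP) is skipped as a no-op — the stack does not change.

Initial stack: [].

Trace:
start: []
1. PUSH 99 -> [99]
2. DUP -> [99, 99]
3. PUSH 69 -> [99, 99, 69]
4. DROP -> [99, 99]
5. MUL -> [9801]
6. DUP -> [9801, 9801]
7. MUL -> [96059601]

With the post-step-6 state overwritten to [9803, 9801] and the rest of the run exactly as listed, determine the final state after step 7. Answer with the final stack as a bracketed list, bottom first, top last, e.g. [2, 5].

state after step 6 := [9803, 9801]
7. MUL -> [96079203]

[96079203]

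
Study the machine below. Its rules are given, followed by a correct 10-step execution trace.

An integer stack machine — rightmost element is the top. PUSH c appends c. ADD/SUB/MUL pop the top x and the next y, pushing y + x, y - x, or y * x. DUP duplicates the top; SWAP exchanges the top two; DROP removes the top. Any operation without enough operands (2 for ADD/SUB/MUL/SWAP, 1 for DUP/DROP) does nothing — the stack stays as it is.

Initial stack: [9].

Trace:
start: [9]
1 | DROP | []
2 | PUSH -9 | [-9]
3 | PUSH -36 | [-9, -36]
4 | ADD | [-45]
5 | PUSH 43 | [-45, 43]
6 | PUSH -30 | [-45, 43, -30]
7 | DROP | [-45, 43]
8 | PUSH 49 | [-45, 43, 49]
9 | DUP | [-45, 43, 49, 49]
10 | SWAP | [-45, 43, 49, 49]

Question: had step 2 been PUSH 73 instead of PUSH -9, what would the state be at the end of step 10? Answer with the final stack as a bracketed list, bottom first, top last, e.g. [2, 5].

(re-executing from step 2 with the substitution; state before step 2: [])
2 | PUSH 73 | [73]
3 | PUSH -36 | [73, -36]
4 | ADD | [37]
5 | PUSH 43 | [37, 43]
6 | PUSH -30 | [37, 43, -30]
7 | DROP | [37, 43]
8 | PUSH 49 | [37, 43, 49]
9 | DUP | [37, 43, 49, 49]
10 | SWAP | [37, 43, 49, 49]

[37, 43, 49, 49]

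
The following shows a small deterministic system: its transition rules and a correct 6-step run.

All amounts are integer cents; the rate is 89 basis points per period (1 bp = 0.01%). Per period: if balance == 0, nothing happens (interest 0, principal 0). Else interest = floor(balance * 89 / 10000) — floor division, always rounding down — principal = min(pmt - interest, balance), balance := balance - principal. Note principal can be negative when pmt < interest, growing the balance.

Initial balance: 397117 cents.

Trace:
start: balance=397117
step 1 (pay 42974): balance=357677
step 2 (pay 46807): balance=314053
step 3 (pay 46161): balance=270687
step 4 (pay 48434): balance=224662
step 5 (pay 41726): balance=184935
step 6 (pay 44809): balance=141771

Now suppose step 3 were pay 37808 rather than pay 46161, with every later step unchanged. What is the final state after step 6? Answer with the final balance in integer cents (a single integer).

(re-executing from step 3 with the substitution; state before step 3: balance=314053)
step 3 (pay 37808): balance=279040
step 4 (pay 48434): balance=233089
step 5 (pay 41726): balance=193437
step 6 (pay 44809): balance=150349

150349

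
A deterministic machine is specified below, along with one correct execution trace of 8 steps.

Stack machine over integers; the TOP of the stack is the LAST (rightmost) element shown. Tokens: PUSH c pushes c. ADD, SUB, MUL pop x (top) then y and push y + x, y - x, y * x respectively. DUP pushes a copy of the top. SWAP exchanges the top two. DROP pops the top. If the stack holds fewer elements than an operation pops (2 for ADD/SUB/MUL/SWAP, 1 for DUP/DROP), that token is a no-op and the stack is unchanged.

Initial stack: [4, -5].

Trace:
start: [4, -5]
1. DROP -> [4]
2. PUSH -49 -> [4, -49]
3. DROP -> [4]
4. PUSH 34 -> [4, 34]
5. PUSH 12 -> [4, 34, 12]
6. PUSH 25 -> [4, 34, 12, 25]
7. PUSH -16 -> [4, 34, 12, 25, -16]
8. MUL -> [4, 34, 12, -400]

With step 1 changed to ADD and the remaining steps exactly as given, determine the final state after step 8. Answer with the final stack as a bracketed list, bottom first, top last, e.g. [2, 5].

(re-executing from step 1 with the substitution; state before step 1: [4, -5])
1. ADD -> [-1]
2. PUSH -49 -> [-1, -49]
3. DROP -> [-1]
4. PUSH 34 -> [-1, 34]
5. PUSH 12 -> [-1, 34, 12]
6. PUSH 25 -> [-1, 34, 12, 25]
7. PUSH -16 -> [-1, 34, 12, 25, -16]
8. MUL -> [-1, 34, 12, -400]

[-1, 34, 12, -400]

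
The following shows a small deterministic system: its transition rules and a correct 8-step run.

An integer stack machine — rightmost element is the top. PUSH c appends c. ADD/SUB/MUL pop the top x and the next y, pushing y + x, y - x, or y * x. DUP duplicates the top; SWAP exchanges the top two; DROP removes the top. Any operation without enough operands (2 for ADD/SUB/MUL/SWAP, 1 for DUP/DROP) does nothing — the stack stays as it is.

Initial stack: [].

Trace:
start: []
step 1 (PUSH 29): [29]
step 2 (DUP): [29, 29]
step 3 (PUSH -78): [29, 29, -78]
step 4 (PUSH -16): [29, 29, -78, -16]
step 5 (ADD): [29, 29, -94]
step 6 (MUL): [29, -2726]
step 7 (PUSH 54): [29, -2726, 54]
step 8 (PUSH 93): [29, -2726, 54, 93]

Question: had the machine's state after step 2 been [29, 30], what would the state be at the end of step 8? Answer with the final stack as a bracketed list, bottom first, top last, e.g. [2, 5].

[29, -2820, 54, 93]

state after step 2 := [29, 30]
step 3 (PUSH -78): [29, 30, -78]
step 4 (PUSH -16): [29, 30, -78, -16]
step 5 (ADD): [29, 30, -94]
step 6 (MUL): [29, -2820]
step 7 (PUSH 54): [29, -2820, 54]
step 8 (PUSH 93): [29, -2820, 54, 93]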